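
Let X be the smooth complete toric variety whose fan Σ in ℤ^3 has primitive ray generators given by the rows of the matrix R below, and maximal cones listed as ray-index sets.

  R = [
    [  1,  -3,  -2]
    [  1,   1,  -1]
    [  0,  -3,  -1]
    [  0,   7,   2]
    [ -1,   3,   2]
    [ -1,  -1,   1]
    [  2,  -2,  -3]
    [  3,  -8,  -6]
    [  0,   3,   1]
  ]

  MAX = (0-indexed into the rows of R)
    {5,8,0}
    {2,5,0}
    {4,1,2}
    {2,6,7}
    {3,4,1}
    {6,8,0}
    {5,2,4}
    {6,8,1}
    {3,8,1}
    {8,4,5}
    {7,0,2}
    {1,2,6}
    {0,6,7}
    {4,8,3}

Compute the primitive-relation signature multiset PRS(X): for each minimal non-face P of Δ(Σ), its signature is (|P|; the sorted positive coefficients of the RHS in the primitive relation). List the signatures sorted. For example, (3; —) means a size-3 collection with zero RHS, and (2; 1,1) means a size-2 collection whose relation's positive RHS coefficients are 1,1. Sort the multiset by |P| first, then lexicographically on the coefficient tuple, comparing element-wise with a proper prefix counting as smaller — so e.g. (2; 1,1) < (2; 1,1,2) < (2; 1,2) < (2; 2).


|primitive collections| = 17. Relations:

  {0,4}:  v_{0} + v_{4} = 0  ⇒ sig = (2; —)
  {1,5}:  v_{1} + v_{5} = 0  ⇒ sig = (2; —)
  {2,8}:  v_{2} + v_{8} = 0  ⇒ sig = (2; —)
  {0,1}:  v_{0} + v_{1} = v_{6}  ⇒ sig = (2; 1)
  {4,6}:  v_{4} + v_{6} = v_{1}  ⇒ sig = (2; 1)
  {5,6}:  v_{5} + v_{6} = v_{0}  ⇒ sig = (2; 1)
  {0,3}:  v_{0} + v_{3} = v_{1} + v_{8}  ⇒ sig = (2; 1,1)
  {2,3}:  v_{2} + v_{3} = v_{1} + v_{4}  ⇒ sig = (2; 1,1)
  {3,5}:  v_{3} + v_{5} = v_{4} + v_{8}  ⇒ sig = (2; 1,1)
  {3,7}:  v_{3} + v_{7} = v_{1} + v_{6}  ⇒ sig = (2; 1,1)
  {4,7}:  v_{4} + v_{7} = v_{2} + v_{6}  ⇒ sig = (2; 1,1)
  {7,8}:  v_{7} + v_{8} = v_{0} + v_{6}  ⇒ sig = (2; 1,1)
  {1,7}:  v_{1} + v_{7} = v_{2} + 2·v_{6}  ⇒ sig = (2; 1,2)
  {3,6}:  v_{3} + v_{6} = 2·v_{1} + v_{8}  ⇒ sig = (2; 1,2)
  {5,7}:  v_{5} + v_{7} = 2·v_{0} + v_{2}  ⇒ sig = (2; 1,2)
  {0,2,6}:  v_{0} + v_{2} + v_{6} = v_{7}  ⇒ sig = (3; 1)
  {1,4,8}:  v_{1} + v_{4} + v_{8} = v_{3}  ⇒ sig = (3; 1)

Hence PRS(X_Σ) =
    (2; —)
    (2; —)
    (2; —)
    (2; 1)
    (2; 1)
    (2; 1)
    (2; 1,1)
    (2; 1,1)
    (2; 1,1)
    (2; 1,1)
    (2; 1,1)
    (2; 1,1)
    (2; 1,2)
    (2; 1,2)
    (2; 1,2)
    (3; 1)
    (3; 1)


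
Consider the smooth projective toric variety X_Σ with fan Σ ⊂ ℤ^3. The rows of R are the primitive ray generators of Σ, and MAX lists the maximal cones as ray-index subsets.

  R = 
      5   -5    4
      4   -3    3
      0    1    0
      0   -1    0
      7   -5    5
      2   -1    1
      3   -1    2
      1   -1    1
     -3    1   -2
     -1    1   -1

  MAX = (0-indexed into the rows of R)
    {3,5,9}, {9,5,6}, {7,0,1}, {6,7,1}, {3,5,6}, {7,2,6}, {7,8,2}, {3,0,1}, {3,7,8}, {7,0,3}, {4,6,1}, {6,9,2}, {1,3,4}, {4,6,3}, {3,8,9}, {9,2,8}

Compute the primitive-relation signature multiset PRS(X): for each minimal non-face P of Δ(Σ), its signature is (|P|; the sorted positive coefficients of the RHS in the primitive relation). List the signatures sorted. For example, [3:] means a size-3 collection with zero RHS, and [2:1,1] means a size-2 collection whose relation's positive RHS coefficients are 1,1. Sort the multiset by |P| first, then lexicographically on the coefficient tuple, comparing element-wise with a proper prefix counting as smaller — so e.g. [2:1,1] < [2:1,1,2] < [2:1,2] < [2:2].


25 collections generate NE(X_Σ); each relation:

  P={2,3}:  v_{2} + v_{3} = 0  →  sig = [2:]
  P={6,8}:  v_{6} + v_{8} = 0  →  sig = [2:]
  P={7,9}:  v_{7} + v_{9} = 0  →  sig = [2:]
  P={0,2}:  v_{0} + v_{2} = v_{1} + v_{7}  →  sig = [2:1,1]
  P={0,5}:  v_{0} + v_{5} = v_{3} + v_{4}  →  sig = [2:1,1]
  P={0,9}:  v_{0} + v_{9} = v_{1} + v_{3}  →  sig = [2:1,1]
  P={1,2}:  v_{1} + v_{2} = v_{6} + v_{7}  →  sig = [2:1,1]
  P={1,8}:  v_{1} + v_{8} = v_{3} + v_{7}  →  sig = [2:1,1]
  P={1,9}:  v_{1} + v_{9} = v_{3} + v_{6}  →  sig = [2:1,1]
  P={2,4}:  v_{2} + v_{4} = v_{1} + v_{6}  →  sig = [2:1,1]
  P={2,5}:  v_{2} + v_{5} = v_{6} + v_{9}  →  sig = [2:1,1]
  P={4,8}:  v_{4} + v_{8} = v_{1} + v_{3}  →  sig = [2:1,1]
  P={5,7}:  v_{5} + v_{7} = v_{3} + v_{6}  →  sig = [2:1,1]
  P={5,8}:  v_{5} + v_{8} = v_{3} + v_{9}  →  sig = [2:1,1]
  P={0,4}:  v_{0} + v_{4} = 3·v_{1} + v_{3}  →  sig = [2:1,3]
  P={0,6}:  v_{0} + v_{6} = 2·v_{1}  →  sig = [2:2]
  P={4,7}:  v_{4} + v_{7} = 2·v_{1}  →  sig = [2:2]
  P={0,8}:  v_{0} + v_{8} = 2·v_{3} + 2·v_{7}  →  sig = [2:2,2]
  P={1,5}:  v_{1} + v_{5} = 2·v_{3} + 2·v_{6}  →  sig = [2:2,2]
  P={4,9}:  v_{4} + v_{9} = 2·v_{3} + 2·v_{6}  →  sig = [2:2,2]
  P={4,5}:  v_{4} + v_{5} = 3·v_{3} + 3·v_{6}  →  sig = [2:3,3]
  P={1,3,6}:  v_{1} + v_{3} + v_{6} = v_{4}  →  sig = [3:1]
  P={1,3,7}:  v_{1} + v_{3} + v_{7} = v_{0}  →  sig = [3:1]
  P={3,6,7}:  v_{3} + v_{6} + v_{7} = v_{1}  →  sig = [3:1]
  P={3,6,9}:  v_{3} + v_{6} + v_{9} = v_{5}  →  sig = [3:1]

Signatures (|P|; sorted positive RHS coefficients), sorted:
    [2:]
    [2:]
    [2:]
    [2:1,1]
    [2:1,1]
    [2:1,1]
    [2:1,1]
    [2:1,1]
    [2:1,1]
    [2:1,1]
    [2:1,1]
    [2:1,1]
    [2:1,1]
    [2:1,1]
    [2:1,3]
    [2:2]
    [2:2]
    [2:2,2]
    [2:2,2]
    [2:2,2]
    [2:3,3]
    [3:1]
    [3:1]
    [3:1]
    [3:1]


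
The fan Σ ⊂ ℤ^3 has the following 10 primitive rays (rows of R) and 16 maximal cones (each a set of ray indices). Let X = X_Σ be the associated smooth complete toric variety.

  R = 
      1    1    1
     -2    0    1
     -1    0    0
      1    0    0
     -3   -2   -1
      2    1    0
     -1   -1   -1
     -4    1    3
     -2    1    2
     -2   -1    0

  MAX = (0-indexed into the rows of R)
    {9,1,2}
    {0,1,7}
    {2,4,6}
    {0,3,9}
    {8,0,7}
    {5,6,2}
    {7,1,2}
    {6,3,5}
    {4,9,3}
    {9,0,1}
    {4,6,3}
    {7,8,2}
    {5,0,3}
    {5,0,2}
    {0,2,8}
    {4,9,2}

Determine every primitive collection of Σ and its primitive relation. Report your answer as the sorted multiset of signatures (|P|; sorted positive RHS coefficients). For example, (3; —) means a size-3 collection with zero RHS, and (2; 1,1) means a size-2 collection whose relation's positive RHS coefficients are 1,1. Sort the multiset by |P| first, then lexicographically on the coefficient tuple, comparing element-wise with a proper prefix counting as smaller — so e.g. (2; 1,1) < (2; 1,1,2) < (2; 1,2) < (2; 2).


Σ has 24 primitive collections:

  {0,6}:  v_{0} + v_{6} = 0 ; sig = (2; —)
  {2,3}:  v_{2} + v_{3} = 0 ; sig = (2; —)
  {5,9}:  v_{5} + v_{9} = 0 ; sig = (2; —)
  {0,4}:  v_{0} + v_{4} = v_{9} ; sig = (2; 1)
  {1,8}:  v_{1} + v_{8} = v_{7} ; sig = (2; 1)
  {4,5}:  v_{4} + v_{5} = v_{6} ; sig = (2; 1)
  {6,9}:  v_{6} + v_{9} = v_{4} ; sig = (2; 1)
  {1,3}:  v_{1} + v_{3} = v_{0} + v_{9} ; sig = (2; 1,1)
  {1,5}:  v_{1} + v_{5} = v_{0} + v_{2} ; sig = (2; 1,1)
  {1,6}:  v_{1} + v_{6} = v_{2} + v_{9} ; sig = (2; 1,1)
  {3,8}:  v_{3} + v_{8} = v_{0} + v_{1} ; sig = (2; 1,1)
  {6,8}:  v_{6} + v_{8} = v_{1} + v_{2} ; sig = (2; 1,1)
  {4,8}:  v_{4} + v_{8} = v_{1} + v_{2} + v_{9} ; sig = (2; 1,1,1)
  {5,7}:  v_{5} + v_{7} = v_{0} + v_{2} + v_{8} ; sig = (2; 1,1,1)
  {4,7}:  v_{4} + v_{7} = 2·v_{1} + v_{2} + v_{9} ; sig = (2; 1,1,2)
  {1,4}:  v_{1} + v_{4} = v_{2} + 2·v_{9} ; sig = (2; 1,2)
  {3,7}:  v_{3} + v_{7} = v_{0} + 2·v_{1} ; sig = (2; 1,2)
  {6,7}:  v_{6} + v_{7} = 2·v_{1} + v_{2} ; sig = (2; 1,2)
  {8,9}:  v_{8} + v_{9} = 2·v_{1} ; sig = (2; 2)
  {5,8}:  v_{5} + v_{8} = 2·v_{0} + 2·v_{2} ; sig = (2; 2,2)
  {7,9}:  v_{7} + v_{9} = 3·v_{1} ; sig = (2; 3)
  {0,1,2}:  v_{0} + v_{1} + v_{2} = v_{8} ; sig = (3; 1)
  {0,2,9}:  v_{0} + v_{2} + v_{9} = v_{1} ; sig = (3; 1)
  {0,2,7}:  v_{0} + v_{2} + v_{7} = 2·v_{8} ; sig = (3; 2)

Hence PRS(X_Σ) =
    |P|=2: 21 collections, coeffs (), (), (), (1), (1), (1), (1), (1,1), (1,1), (1,1), (1,1), (1,1), (1,1,1), (1,1,1), (1,1,2), (1,2), (1,2), (1,2), (2), (2,2), (3)
    |P|=3: 3 collections, coeffs (1), (1), (2)


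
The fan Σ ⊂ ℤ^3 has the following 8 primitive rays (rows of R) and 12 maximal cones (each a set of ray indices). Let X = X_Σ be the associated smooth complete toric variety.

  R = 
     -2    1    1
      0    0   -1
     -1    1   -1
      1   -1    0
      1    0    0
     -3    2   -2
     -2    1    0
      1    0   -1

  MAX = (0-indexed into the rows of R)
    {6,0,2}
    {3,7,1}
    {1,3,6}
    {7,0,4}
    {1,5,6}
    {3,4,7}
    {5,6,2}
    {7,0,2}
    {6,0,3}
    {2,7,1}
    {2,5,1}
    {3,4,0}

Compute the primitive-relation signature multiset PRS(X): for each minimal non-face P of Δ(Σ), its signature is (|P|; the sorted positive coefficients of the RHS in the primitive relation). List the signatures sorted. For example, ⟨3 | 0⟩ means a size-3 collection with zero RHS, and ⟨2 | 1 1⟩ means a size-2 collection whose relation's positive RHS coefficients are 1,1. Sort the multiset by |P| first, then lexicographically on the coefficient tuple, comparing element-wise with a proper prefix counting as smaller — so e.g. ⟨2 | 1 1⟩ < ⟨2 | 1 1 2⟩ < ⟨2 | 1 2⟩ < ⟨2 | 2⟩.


Δ(Σ) — 8 vertices, 12 min non-faces:

  {0,1}:  v_{0} + v_{1} = v_{6}  ⇒ sig = ⟨2 | 1⟩
  {1,4}:  v_{1} + v_{4} = v_{7}  ⇒ sig = ⟨2 | 1⟩
  {2,3}:  v_{2} + v_{3} = v_{1}  ⇒ sig = ⟨2 | 1⟩
  {6,7}:  v_{6} + v_{7} = v_{2}  ⇒ sig = ⟨2 | 1⟩
  {4,6}:  v_{4} + v_{6} = v_{0} + v_{7}  ⇒ sig = ⟨2 | 1 1⟩
  {0,5}:  v_{0} + v_{5} = v_{2} + 2·v_{6}  ⇒ sig = ⟨2 | 1 2⟩
  {2,4}:  v_{2} + v_{4} = v_{0} + 2·v_{7}  ⇒ sig = ⟨2 | 1 2⟩
  {3,5}:  v_{3} + v_{5} = 2·v_{1} + v_{6}  ⇒ sig = ⟨2 | 1 2⟩
  {5,7}:  v_{5} + v_{7} = v_{1} + 2·v_{2}  ⇒ sig = ⟨2 | 1 2⟩
  {4,5}:  v_{4} + v_{5} = 2·v_{2}  ⇒ sig = ⟨2 | 2⟩
  {0,3,7}:  v_{0} + v_{3} + v_{7} = 0  ⇒ sig = ⟨3 | 0⟩
  {1,2,6}:  v_{1} + v_{2} + v_{6} = v_{5}  ⇒ sig = ⟨3 | 1⟩

Sorted signature multiset PRS(X):
    ⟨2 | 1⟩
    ⟨2 | 1⟩
    ⟨2 | 1⟩
    ⟨2 | 1⟩
    ⟨2 | 1 1⟩
    ⟨2 | 1 2⟩
    ⟨2 | 1 2⟩
    ⟨2 | 1 2⟩
    ⟨2 | 1 2⟩
    ⟨2 | 2⟩
    ⟨3 | 0⟩
    ⟨3 | 1⟩


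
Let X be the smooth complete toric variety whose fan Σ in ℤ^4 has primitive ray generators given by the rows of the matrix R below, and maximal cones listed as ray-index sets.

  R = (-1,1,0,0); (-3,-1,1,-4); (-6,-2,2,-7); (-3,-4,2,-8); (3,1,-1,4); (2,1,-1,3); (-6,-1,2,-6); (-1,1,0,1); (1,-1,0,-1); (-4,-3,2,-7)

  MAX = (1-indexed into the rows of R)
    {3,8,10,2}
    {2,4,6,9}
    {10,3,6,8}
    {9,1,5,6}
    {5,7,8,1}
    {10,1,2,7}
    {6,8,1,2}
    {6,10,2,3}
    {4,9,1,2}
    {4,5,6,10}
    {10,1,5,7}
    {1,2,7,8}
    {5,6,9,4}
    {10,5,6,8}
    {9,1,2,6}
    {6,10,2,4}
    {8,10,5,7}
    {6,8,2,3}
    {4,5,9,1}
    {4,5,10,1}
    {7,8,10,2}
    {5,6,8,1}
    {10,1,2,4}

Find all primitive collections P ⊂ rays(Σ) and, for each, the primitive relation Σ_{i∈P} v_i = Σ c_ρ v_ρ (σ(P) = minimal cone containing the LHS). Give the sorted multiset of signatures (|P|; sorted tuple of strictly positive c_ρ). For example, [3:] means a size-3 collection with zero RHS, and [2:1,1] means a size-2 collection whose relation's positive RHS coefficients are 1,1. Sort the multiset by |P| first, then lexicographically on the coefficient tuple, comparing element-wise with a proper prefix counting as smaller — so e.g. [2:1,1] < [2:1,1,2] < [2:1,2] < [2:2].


Minimal non-faces — 16 found among 10 rays, 23 max cones:

  P = {2,5}:  v_{2} + v_{5} = 0 ; sig = [2:]
  P = {8,9}:  v_{8} + v_{9} = 0 ; sig = [2:]
  P = {4,8}:  v_{4} + v_{8} = v_{10} ; sig = [2:1]
  P = {9,10}:  v_{9} + v_{10} = v_{4} ; sig = [2:1]
  P = {6,7}:  v_{6} + v_{7} = v_{2} + v_{8} ; sig = [2:1,1]
  P = {7,9}:  v_{7} + v_{9} = v_{1} + v_{10} ; sig = [2:1,1]
  P = {3,5}:  v_{3} + v_{5} = v_{6} + v_{8} + v_{10} ; sig = [2:1,1,1]
  P = {3,9}:  v_{3} + v_{9} = v_{2} + v_{6} + v_{10} ; sig = [2:1,1,1]
  P = {3,4}:  v_{3} + v_{4} = v_{2} + v_{6} + 2·v_{10} ; sig = [2:1,1,2]
  P = {1,3}:  v_{1} + v_{3} = 2·v_{2} + v_{8} ; sig = [2:1,2]
  P = {4,7}:  v_{4} + v_{7} = v_{1} + 2·v_{10} ; sig = [2:1,2]
  P = {3,7}:  v_{3} + v_{7} = 2·v_{2} + 2·v_{8} + v_{10} ; sig = [2:1,2,2]
  P = {1,6,10}:  v_{1} + v_{6} + v_{10} = v_{2} ; sig = [3:1]
  P = {1,8,10}:  v_{1} + v_{8} + v_{10} = v_{7} ; sig = [3:1]
  P = {1,4,6}:  v_{1} + v_{4} + v_{6} = v_{2} + v_{9} ; sig = [3:1,1]
  P = {2,6,8,10}:  v_{2} + v_{6} + v_{8} + v_{10} = v_{3} ; sig = [4:1]

Sorted signature multiset PRS(X):
    [2:]
    [2:]
    [2:1]
    [2:1]
    [2:1,1]
    [2:1,1]
    [2:1,1,1]
    [2:1,1,1]
    [2:1,1,2]
    [2:1,2]
    [2:1,2]
    [2:1,2,2]
    [3:1]
    [3:1]
    [3:1,1]
    [4:1]


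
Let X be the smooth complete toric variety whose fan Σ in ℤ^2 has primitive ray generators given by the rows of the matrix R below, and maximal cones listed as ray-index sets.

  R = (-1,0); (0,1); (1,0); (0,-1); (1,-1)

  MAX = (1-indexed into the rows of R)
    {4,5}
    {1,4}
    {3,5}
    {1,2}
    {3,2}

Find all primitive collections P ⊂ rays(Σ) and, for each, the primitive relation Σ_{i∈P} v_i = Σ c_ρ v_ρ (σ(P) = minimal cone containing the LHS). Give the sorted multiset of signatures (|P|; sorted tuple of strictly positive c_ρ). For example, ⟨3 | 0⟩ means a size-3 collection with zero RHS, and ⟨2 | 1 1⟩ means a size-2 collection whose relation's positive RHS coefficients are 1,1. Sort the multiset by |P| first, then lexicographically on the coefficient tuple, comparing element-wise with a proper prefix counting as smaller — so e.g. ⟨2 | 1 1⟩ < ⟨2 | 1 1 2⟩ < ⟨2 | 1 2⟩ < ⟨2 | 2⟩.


The 5 primitive collections of Σ (r=5, n=2):

  • {1,3}:  v_{1} + v_{3} = 0 — sig = ⟨2 | 0⟩
  • {2,4}:  v_{2} + v_{4} = 0 — sig = ⟨2 | 0⟩
  • {1,5}:  v_{1} + v_{5} = v_{4} — sig = ⟨2 | 1⟩
  • {2,5}:  v_{2} + v_{5} = v_{3} — sig = ⟨2 | 1⟩
  • {3,4}:  v_{3} + v_{4} = v_{5} — sig = ⟨2 | 1⟩

Signatures (|P|; sorted positive RHS coefficients), sorted:
[⟨2 | 0⟩, ⟨2 | 0⟩, ⟨2 | 1⟩, ⟨2 | 1⟩, ⟨2 | 1⟩]


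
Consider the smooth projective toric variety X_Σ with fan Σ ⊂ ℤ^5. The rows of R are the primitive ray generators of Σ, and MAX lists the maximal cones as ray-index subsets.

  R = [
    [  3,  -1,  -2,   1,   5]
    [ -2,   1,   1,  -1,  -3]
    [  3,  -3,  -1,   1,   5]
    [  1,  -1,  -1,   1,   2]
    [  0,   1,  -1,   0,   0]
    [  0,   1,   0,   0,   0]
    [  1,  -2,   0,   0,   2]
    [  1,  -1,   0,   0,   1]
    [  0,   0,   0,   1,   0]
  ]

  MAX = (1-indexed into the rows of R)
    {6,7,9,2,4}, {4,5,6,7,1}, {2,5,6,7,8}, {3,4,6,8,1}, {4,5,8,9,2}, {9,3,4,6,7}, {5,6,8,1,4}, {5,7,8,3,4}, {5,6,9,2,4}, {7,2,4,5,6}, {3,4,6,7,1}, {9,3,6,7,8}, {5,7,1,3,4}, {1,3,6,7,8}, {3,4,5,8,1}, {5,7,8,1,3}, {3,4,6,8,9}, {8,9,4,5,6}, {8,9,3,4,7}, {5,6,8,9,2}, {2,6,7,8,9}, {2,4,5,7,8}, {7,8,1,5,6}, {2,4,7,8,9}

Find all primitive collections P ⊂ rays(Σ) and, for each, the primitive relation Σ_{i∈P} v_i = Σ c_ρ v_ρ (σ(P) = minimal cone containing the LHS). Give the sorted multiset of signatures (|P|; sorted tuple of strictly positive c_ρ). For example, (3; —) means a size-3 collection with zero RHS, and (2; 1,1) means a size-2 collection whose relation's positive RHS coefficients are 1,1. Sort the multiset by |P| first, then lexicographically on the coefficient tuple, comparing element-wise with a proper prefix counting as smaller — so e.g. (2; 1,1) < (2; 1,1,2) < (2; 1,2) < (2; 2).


The 9 primitive collections of Σ (r=9, n=5):

  • {2,3}:  v_{2} + v_{3} = v_{7} — sig = (2; 1)
  • {1,2}:  v_{1} + v_{2} = v_{5} + v_{6} + v_{7} — sig = (2; 1,1,1)
  • {1,9}:  v_{1} + v_{9} = 2·v_{4} + 2·v_{6} + v_{8} — sig = (2; 1,2,2)
  • {3,5,6}:  v_{3} + v_{5} + v_{6} = v_{1} — sig = (3; 1)
  • {5,7,9}:  v_{5} + v_{7} + v_{9} = v_{4} — sig = (3; 1)
  • {3,5,9}:  v_{3} + v_{5} + v_{9} = 2·v_{4} + v_{6} + v_{8} — sig = (3; 1,1,2)
  • {2,4,6,8}:  v_{2} + v_{4} + v_{6} + v_{8} = 0 — sig = (4; —)
  • {4,6,7,8}:  v_{4} + v_{6} + v_{7} + v_{8} = v_{3} — sig = (4; 1)
  • {1,4,7,8}:  v_{1} + v_{4} + v_{7} + v_{8} = 2·v_{3} + v_{5} — sig = (4; 1,2)

Signatures (|P|; sorted positive RHS coefficients), sorted:
    |P|=2: 3 collections, coeffs (1), (1,1,1), (1,2,2)
    |P|=3: 3 collections, coeffs (1), (1), (1,1,2)
    |P|=4: 3 collections, coeffs (), (1), (1,2)


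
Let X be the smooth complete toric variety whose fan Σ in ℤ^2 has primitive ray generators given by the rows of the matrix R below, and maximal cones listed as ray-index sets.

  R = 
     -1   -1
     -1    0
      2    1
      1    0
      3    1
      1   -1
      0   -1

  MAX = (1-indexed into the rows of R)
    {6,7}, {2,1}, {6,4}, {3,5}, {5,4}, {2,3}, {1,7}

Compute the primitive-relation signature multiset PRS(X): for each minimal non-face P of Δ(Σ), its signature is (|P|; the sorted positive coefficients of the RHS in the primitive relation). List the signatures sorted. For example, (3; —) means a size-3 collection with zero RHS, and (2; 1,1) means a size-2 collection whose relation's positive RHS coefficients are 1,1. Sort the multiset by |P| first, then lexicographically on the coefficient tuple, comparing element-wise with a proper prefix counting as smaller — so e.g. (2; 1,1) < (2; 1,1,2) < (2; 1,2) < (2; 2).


Δ(Σ) — 7 vertices, 14 min non-faces:

  P={2,4}:  v_{2} + v_{4} = 0  →  sig = (2; —)
  P={1,3}:  v_{1} + v_{3} = v_{4}  →  sig = (2; 1)
  P={1,4}:  v_{1} + v_{4} = v_{7}  →  sig = (2; 1)
  P={2,5}:  v_{2} + v_{5} = v_{3}  →  sig = (2; 1)
  P={2,6}:  v_{2} + v_{6} = v_{7}  →  sig = (2; 1)
  P={2,7}:  v_{2} + v_{7} = v_{1}  →  sig = (2; 1)
  P={3,4}:  v_{3} + v_{4} = v_{5}  →  sig = (2; 1)
  P={4,7}:  v_{4} + v_{7} = v_{6}  →  sig = (2; 1)
  P={1,5}:  v_{1} + v_{5} = 2·v_{4}  →  sig = (2; 2)
  P={1,6}:  v_{1} + v_{6} = 2·v_{7}  →  sig = (2; 2)
  P={3,7}:  v_{3} + v_{7} = 2·v_{4}  →  sig = (2; 2)
  P={3,6}:  v_{3} + v_{6} = 3·v_{4}  →  sig = (2; 3)
  P={5,7}:  v_{5} + v_{7} = 3·v_{4}  →  sig = (2; 3)
  P={5,6}:  v_{5} + v_{6} = 4·v_{4}  →  sig = (2; 4)

Sorted signature multiset PRS(X):
{ (2; —),  (2; 1) ×7,  (2; 2) ×3,  (2; 3) ×2,  (2; 4) }


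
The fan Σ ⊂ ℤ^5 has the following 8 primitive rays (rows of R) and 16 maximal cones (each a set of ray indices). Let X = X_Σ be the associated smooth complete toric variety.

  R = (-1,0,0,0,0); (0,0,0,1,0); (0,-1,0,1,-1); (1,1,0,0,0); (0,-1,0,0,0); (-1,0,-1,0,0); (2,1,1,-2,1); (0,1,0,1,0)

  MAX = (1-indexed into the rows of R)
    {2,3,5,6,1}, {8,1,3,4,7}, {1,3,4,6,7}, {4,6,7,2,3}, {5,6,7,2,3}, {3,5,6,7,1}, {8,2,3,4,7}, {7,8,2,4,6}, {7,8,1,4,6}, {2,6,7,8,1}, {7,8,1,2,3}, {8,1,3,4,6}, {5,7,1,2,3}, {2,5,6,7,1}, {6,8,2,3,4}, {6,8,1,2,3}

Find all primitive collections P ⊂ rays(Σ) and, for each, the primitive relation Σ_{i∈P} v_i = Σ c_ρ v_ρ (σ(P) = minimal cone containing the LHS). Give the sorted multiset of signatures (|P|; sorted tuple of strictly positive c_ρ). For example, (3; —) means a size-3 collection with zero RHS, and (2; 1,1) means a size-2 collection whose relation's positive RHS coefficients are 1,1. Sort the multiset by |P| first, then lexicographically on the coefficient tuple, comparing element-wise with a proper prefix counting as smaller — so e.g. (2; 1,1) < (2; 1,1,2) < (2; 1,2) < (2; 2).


|primitive collections| = 5. Relations:

  {5,8}:  v_{5} + v_{8} = v_{2}  so sig = (2; 1)
  {4,5}:  v_{4} + v_{5} = v_{2} + v_{3} + v_{6} + v_{7}  so sig = (2; 1,1,1,1)
  {1,2,4}:  v_{1} + v_{2} + v_{4} = v_{8}  so sig = (3; 1)
  {3,6,7,8}:  v_{3} + v_{6} + v_{7} + v_{8} = v_{4}  so sig = (4; 1)
  {1,2,3,6,7}:  v_{1} + v_{2} + v_{3} + v_{6} + v_{7} = 0  so sig = (5; —)

so the primitive-relation signature multiset is
[(2; 1), (2; 1,1,1,1), (3; 1), (4; 1), (5; —)]


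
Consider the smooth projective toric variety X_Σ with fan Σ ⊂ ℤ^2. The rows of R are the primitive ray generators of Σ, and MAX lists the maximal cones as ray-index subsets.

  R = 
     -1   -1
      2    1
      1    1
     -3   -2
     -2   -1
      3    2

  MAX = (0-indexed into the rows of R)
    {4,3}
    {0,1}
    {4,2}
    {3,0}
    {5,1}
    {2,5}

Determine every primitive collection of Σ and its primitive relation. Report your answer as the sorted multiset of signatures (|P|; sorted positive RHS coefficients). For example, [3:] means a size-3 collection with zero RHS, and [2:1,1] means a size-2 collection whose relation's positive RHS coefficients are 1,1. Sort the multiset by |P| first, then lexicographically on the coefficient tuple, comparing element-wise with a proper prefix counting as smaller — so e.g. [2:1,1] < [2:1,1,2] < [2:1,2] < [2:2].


Primitive collections (9):

  P={0,2}:  v_{0} + v_{2} = 0  →  sig = [2:]
  P={1,4}:  v_{1} + v_{4} = 0  →  sig = [2:]
  P={3,5}:  v_{3} + v_{5} = 0  →  sig = [2:]
  P={0,4}:  v_{0} + v_{4} = v_{3}  →  sig = [2:1]
  P={0,5}:  v_{0} + v_{5} = v_{1}  →  sig = [2:1]
  P={1,2}:  v_{1} + v_{2} = v_{5}  →  sig = [2:1]
  P={1,3}:  v_{1} + v_{3} = v_{0}  →  sig = [2:1]
  P={2,3}:  v_{2} + v_{3} = v_{4}  →  sig = [2:1]
  P={4,5}:  v_{4} + v_{5} = v_{2}  →  sig = [2:1]

Signatures (|P|; sorted positive RHS coefficients), sorted:
[[2:], [2:], [2:], [2:1], [2:1], [2:1], [2:1], [2:1], [2:1]]


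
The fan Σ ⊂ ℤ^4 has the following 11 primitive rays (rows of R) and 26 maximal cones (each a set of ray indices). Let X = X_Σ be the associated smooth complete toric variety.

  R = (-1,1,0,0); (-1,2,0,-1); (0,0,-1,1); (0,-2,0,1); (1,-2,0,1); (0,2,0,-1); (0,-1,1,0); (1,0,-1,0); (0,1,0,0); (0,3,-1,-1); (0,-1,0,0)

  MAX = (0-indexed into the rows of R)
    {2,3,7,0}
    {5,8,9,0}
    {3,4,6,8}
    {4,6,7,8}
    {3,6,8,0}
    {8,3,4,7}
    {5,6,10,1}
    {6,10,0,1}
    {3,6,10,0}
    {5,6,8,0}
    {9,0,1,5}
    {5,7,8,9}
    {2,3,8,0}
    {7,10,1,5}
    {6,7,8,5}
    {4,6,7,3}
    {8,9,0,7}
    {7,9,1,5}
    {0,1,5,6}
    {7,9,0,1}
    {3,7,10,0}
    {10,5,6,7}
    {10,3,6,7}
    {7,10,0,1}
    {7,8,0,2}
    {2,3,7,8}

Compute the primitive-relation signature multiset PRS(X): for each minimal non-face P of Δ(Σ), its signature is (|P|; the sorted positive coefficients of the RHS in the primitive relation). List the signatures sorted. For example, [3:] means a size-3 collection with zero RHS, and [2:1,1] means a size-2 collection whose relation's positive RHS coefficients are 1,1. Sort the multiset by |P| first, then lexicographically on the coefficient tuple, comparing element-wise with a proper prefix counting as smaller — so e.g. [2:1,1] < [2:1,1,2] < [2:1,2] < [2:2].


The 24 primitive collections of Σ (r=11, n=4):

  P = {1,4}:  v_{1} + v_{4} = 0 ; sig = [2:]
  P = {3,5}:  v_{3} + v_{5} = 0 ; sig = [2:]
  P = {8,10}:  v_{8} + v_{10} = 0 ; sig = [2:]
  P = {6,9}:  v_{6} + v_{9} = v_{5} ; sig = [2:1]
  P = {0,4}:  v_{0} + v_{4} = v_{3} + v_{8} ; sig = [2:1,1]
  P = {1,3}:  v_{1} + v_{3} = v_{0} + v_{10} ; sig = [2:1,1]
  P = {1,8}:  v_{1} + v_{8} = v_{0} + v_{5} ; sig = [2:1,1]
  P = {2,6}:  v_{2} + v_{6} = v_{3} + v_{8} ; sig = [2:1,1]
  P = {3,9}:  v_{3} + v_{9} = v_{0} + v_{7} ; sig = [2:1,1]
  P = {4,9}:  v_{4} + v_{9} = v_{7} + v_{8} ; sig = [2:1,1]
  P = {9,10}:  v_{9} + v_{10} = v_{1} + v_{7} ; sig = [2:1,1]
  P = {2,5}:  v_{2} + v_{5} = v_{0} + v_{7} + v_{8} ; sig = [2:1,1,1]
  P = {2,10}:  v_{2} + v_{10} = v_{0} + v_{3} + v_{7} ; sig = [2:1,1,1]
  P = {4,5}:  v_{4} + v_{5} = v_{6} + v_{7} + v_{8} ; sig = [2:1,1,1]
  P = {4,10}:  v_{4} + v_{10} = v_{3} + v_{6} + v_{7} ; sig = [2:1,1,1]
  P = {1,2}:  v_{1} + v_{2} = 2·v_{0} + v_{7} ; sig = [2:1,2]
  P = {2,4}:  v_{2} + v_{4} = 2·v_{3} + v_{7} + 2·v_{8} ; sig = [2:1,2,2]
  P = {2,9}:  v_{2} + v_{9} = 2·v_{0} + 2·v_{7} + v_{8} ; sig = [2:1,2,2]
  P = {0,6,7}:  v_{0} + v_{6} + v_{7} = 0 ; sig = [3:]
  P = {0,5,7}:  v_{0} + v_{5} + v_{7} = v_{9} ; sig = [3:1]
  P = {0,5,10}:  v_{0} + v_{5} + v_{10} = v_{1} ; sig = [3:1]
  P = {1,6,7}:  v_{1} + v_{6} + v_{7} = v_{5} + v_{10} ; sig = [3:1,1]
  P = {0,3,7,8}:  v_{0} + v_{3} + v_{7} + v_{8} = v_{2} ; sig = [4:1]
  P = {3,6,7,8}:  v_{3} + v_{6} + v_{7} + v_{8} = v_{4} ; sig = [4:1]

Signatures (|P|; sorted positive RHS coefficients), sorted:
    |P|=2: 18 collections, coeffs (), (), (), (1), (1,1), (1,1), (1,1), (1,1), (1,1), (1,1), (1,1), (1,1,1), (1,1,1), (1,1,1), (1,1,1), (1,2), (1,2,2), (1,2,2)
    |P|=3: 4 collections, coeffs (), (1), (1), (1,1)
    |P|=4: 2 collections, coeffs (1), (1)


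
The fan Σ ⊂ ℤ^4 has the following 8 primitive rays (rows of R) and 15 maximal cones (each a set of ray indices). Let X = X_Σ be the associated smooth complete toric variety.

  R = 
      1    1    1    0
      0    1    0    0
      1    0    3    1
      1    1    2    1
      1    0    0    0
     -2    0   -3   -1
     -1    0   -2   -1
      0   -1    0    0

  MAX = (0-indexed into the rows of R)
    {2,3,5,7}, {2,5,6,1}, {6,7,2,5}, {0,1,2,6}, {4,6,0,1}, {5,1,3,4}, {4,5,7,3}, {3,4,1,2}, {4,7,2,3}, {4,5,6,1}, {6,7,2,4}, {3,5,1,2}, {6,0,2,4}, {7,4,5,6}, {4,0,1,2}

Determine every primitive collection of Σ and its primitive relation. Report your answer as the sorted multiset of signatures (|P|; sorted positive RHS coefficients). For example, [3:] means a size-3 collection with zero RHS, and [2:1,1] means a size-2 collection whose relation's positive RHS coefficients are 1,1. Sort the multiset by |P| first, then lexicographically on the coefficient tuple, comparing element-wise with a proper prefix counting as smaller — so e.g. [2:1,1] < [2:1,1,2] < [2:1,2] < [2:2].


Minimal non-faces — 7 found among 8 rays, 15 max cones:

  P = {1,7}:  v_{1} + v_{7} = 0  so sig = [2:]
  P = {3,6}:  v_{3} + v_{6} = v_{1}  so sig = [2:1]
  P = {0,5}:  v_{0} + v_{5} = v_{1} + v_{6}  so sig = [2:1,1]
  P = {0,7}:  v_{0} + v_{7} = v_{2} + v_{4} + v_{6}  so sig = [2:1,1,1]
  P = {0,3}:  v_{0} + v_{3} = 2·v_{1} + v_{2} + v_{4}  so sig = [2:1,1,2]
  P = {2,4,5}:  v_{2} + v_{4} + v_{5} = 0  so sig = [3:]
  P = {1,2,4,6}:  v_{1} + v_{2} + v_{4} + v_{6} = v_{0}  so sig = [4:1]

so the primitive-relation signature multiset is
    [2:]
    [2:1]
    [2:1,1]
    [2:1,1,1]
    [2:1,1,2]
    [3:]
    [4:1]


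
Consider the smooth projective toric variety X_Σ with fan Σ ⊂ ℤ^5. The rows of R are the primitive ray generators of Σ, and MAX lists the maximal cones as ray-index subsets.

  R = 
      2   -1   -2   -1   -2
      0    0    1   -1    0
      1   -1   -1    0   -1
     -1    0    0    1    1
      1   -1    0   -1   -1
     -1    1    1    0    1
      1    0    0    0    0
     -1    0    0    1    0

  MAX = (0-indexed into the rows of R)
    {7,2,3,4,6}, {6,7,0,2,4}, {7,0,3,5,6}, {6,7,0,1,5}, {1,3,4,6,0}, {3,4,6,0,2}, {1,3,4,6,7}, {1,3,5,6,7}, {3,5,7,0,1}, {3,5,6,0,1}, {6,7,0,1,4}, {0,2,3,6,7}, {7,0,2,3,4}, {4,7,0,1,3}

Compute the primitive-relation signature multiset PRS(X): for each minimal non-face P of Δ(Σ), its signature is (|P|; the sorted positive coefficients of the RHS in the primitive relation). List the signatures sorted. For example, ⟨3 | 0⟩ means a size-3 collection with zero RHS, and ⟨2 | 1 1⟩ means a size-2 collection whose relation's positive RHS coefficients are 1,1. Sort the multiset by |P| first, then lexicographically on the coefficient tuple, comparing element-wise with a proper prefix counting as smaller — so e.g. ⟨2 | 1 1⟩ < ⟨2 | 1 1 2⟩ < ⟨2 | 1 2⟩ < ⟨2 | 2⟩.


|primitive collections| = 5. Relations:

  P={2,5}:  v_{2} + v_{5} = 0 — sig = ⟨2 | 0⟩
  P={1,2}:  v_{1} + v_{2} = v_{4} — sig = ⟨2 | 1⟩
  P={4,5}:  v_{4} + v_{5} = v_{1} — sig = ⟨2 | 1⟩
  P={0,1,3,6,7}:  v_{0} + v_{1} + v_{3} + v_{6} + v_{7} = v_{2} — sig = ⟨5 | 1⟩
  P={0,3,4,6,7}:  v_{0} + v_{3} + v_{4} + v_{6} + v_{7} = 2·v_{2} — sig = ⟨5 | 2⟩

so the primitive-relation signature multiset is
    |P|=2: 3 collections, coeffs (), (1), (1)
    |P|=5: 2 collections, coeffs (1), (2)


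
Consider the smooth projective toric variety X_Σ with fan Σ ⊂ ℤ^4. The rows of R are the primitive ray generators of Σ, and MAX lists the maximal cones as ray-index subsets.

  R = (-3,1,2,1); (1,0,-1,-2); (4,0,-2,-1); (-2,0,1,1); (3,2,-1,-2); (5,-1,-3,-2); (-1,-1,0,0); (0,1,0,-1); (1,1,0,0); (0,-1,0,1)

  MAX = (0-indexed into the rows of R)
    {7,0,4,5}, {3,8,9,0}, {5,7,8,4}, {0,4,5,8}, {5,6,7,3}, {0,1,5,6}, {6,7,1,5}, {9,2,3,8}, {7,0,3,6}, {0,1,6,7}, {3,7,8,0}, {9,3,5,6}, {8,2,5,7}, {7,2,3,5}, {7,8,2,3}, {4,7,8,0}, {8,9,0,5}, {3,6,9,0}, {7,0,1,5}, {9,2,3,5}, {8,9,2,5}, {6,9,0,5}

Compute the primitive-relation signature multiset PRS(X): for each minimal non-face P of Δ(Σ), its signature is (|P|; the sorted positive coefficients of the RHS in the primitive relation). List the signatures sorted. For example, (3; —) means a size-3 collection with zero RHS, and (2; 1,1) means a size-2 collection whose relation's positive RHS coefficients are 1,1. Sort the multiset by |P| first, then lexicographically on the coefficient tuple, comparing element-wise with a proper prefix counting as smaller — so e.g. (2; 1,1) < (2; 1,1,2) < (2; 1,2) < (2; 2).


17 collections generate NE(X_Σ); each relation:

  P={6,8}:  v_{6} + v_{8} = 0  ⟹  sig = (2; —)
  P={7,9}:  v_{7} + v_{9} = 0  ⟹  sig = (2; —)
  P={0,2}:  v_{0} + v_{2} = v_{8}  ⟹  sig = (2; 1)
  P={1,2}:  v_{1} + v_{2} = v_{5} + v_{7}  ⟹  sig = (2; 1,1)
  P={1,3}:  v_{1} + v_{3} = v_{6} + v_{7}  ⟹  sig = (2; 1,1)
  P={2,6}:  v_{2} + v_{6} = v_{3} + v_{5}  ⟹  sig = (2; 1,1)
  P={3,4}:  v_{3} + v_{4} = v_{7} + v_{8}  ⟹  sig = (2; 1,1)
  P={1,8}:  v_{1} + v_{8} = v_{0} + v_{5} + v_{7}  ⟹  sig = (2; 1,1,1)
  P={1,9}:  v_{1} + v_{9} = v_{0} + v_{5} + v_{6}  ⟹  sig = (2; 1,1,1)
  P={4,6}:  v_{4} + v_{6} = v_{0} + v_{5} + v_{7}  ⟹  sig = (2; 1,1,1)
  P={4,9}:  v_{4} + v_{9} = v_{0} + v_{5} + v_{8}  ⟹  sig = (2; 1,1,1)
  P={2,4}:  v_{2} + v_{4} = v_{5} + v_{7} + 2·v_{8}  ⟹  sig = (2; 1,1,2)
  P={1,4}:  v_{1} + v_{4} = 2·v_{0} + 2·v_{5} + 2·v_{7}  ⟹  sig = (2; 2,2,2)
  P={0,3,5}:  v_{0} + v_{3} + v_{5} = 0  ⟹  sig = (3; —)
  P={3,5,8}:  v_{3} + v_{5} + v_{8} = v_{2}  ⟹  sig = (3; 1)
  P={0,5,6,7}:  v_{0} + v_{5} + v_{6} + v_{7} = v_{1}  ⟹  sig = (4; 1)
  P={0,5,7,8}:  v_{0} + v_{5} + v_{7} + v_{8} = v_{4}  ⟹  sig = (4; 1)

Hence PRS(X_Σ) =
[(2; —), (2; —), (2; 1), (2; 1,1), (2; 1,1), (2; 1,1), (2; 1,1), (2; 1,1,1), (2; 1,1,1), (2; 1,1,1), (2; 1,1,1), (2; 1,1,2), (2; 2,2,2), (3; —), (3; 1), (4; 1), (4; 1)]


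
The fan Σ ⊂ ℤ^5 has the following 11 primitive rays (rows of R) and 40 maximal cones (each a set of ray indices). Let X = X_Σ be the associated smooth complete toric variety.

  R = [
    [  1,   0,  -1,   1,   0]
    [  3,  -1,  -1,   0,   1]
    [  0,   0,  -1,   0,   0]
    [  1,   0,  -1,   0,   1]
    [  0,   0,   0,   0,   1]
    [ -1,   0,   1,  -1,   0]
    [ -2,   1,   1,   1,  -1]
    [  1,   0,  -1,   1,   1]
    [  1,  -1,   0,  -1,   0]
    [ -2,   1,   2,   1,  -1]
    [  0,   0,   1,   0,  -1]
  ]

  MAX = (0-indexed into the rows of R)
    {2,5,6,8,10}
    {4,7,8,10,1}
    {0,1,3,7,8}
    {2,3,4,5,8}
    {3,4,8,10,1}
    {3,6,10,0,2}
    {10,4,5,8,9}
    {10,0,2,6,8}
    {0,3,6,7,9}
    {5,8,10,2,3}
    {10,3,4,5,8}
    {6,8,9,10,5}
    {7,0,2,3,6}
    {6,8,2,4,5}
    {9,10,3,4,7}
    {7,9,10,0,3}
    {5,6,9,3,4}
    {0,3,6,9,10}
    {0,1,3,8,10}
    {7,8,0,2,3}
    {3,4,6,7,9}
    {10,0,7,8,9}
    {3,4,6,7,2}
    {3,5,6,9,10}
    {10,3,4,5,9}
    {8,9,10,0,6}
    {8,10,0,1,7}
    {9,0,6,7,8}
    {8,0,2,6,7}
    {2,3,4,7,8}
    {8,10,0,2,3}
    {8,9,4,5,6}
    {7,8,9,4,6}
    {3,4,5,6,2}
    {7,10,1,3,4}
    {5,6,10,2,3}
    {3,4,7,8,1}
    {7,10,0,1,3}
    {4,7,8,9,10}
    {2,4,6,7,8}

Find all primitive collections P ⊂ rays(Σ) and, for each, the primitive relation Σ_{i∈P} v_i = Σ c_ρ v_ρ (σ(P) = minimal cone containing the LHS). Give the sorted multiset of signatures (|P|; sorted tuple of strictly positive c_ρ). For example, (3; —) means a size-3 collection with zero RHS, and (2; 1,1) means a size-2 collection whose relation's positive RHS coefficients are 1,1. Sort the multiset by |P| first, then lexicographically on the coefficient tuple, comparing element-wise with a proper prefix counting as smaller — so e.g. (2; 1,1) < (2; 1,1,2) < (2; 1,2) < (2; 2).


Minimal non-faces — 15 found among 11 rays, 40 max cones:

  P={0,5}:  v_{0} + v_{5} = 0 ; sig = (2; —)
  P={0,4}:  v_{0} + v_{4} = v_{7} ; sig = (2; 1)
  P={2,9}:  v_{2} + v_{9} = v_{6} ; sig = (2; 1)
  P={5,7}:  v_{5} + v_{7} = v_{4} ; sig = (2; 1)
  P={1,6}:  v_{1} + v_{6} = v_{7} + v_{10} ; sig = (2; 1,1)
  P={1,2}:  v_{1} + v_{2} = v_{0} + v_{3} + v_{8} ; sig = (2; 1,1,1)
  P={1,5}:  v_{1} + v_{5} = v_{3} + v_{4} + v_{8} + v_{10} ; sig = (2; 1,1,1,1)
  P={1,9}:  v_{1} + v_{9} = v_{4} + v_{7} + 2·v_{10} ; sig = (2; 1,1,2)
  P={2,4,10}:  v_{2} + v_{4} + v_{10} = 0 ; sig = (3; —)
  P={3,6,8}:  v_{3} + v_{6} + v_{8} = 0 ; sig = (3; —)
  P={2,7,10}:  v_{2} + v_{7} + v_{10} = v_{0} ; sig = (3; 1)
  P={4,6,10}:  v_{4} + v_{6} + v_{10} = v_{9} ; sig = (3; 1)
  P={3,8,9}:  v_{3} + v_{8} + v_{9} = v_{4} + v_{10} ; sig = (3; 1,1)
  P={6,7,10}:  v_{6} + v_{7} + v_{10} = v_{0} + v_{9} ; sig = (3; 1,1)
  P={3,7,8,10}:  v_{3} + v_{7} + v_{8} + v_{10} = v_{1} ; sig = (4; 1)

so the primitive-relation signature multiset is
    |P|=2: 8 collections, coeffs (), (1), (1), (1), (1,1), (1,1,1), (1,1,1,1), (1,1,2)
    |P|=3: 6 collections, coeffs (), (), (1), (1), (1,1), (1,1)
    |P|=4: 1 collection, coeffs (1)


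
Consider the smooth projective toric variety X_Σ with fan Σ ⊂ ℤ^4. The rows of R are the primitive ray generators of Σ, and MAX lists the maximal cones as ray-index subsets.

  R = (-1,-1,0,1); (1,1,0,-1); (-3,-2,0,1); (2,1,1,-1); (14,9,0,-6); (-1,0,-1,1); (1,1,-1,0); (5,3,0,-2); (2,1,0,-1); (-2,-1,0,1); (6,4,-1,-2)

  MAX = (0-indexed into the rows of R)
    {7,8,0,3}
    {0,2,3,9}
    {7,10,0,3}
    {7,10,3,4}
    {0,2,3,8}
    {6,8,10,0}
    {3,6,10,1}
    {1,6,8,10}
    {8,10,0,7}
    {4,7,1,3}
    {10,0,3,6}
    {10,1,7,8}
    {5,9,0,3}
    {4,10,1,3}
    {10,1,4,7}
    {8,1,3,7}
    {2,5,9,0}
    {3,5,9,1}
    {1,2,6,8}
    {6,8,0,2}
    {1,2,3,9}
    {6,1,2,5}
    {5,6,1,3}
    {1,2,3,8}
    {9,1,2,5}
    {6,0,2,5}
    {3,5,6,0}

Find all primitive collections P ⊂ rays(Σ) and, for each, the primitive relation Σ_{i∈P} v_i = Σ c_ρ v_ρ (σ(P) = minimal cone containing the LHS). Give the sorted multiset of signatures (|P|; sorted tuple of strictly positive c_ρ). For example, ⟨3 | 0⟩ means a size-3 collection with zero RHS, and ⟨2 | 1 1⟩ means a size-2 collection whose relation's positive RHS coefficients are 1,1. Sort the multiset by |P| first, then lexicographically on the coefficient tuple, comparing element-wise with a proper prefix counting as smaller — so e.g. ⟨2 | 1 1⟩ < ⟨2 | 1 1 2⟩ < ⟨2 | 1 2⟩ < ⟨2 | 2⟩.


Σ has 22 primitive collections:

  P = {0,1}:  v_{0} + v_{1} = 0 — sig = ⟨2 | 0⟩
  P = {8,9}:  v_{8} + v_{9} = 0 — sig = ⟨2 | 0⟩
  P = {2,7}:  v_{2} + v_{7} = v_{8} — sig = ⟨2 | 1⟩
  P = {5,8}:  v_{5} + v_{8} = v_{6} — sig = ⟨2 | 1⟩
  P = {6,7}:  v_{6} + v_{7} = v_{10} — sig = ⟨2 | 1⟩
  P = {6,9}:  v_{6} + v_{9} = v_{5} — sig = ⟨2 | 1⟩
  P = {2,10}:  v_{2} + v_{10} = v_{6} + v_{8} — sig = ⟨2 | 1 1⟩
  P = {7,9}:  v_{7} + v_{9} = v_{3} + v_{6} — sig = ⟨2 | 1 1⟩
  P = {0,4}:  v_{0} + v_{4} = v_{3} + v_{7} + v_{10} — sig = ⟨2 | 1 1 1⟩
  P = {4,9}:  v_{4} + v_{9} = v_{1} + 2·v_{3} + v_{6} + v_{10} — sig = ⟨2 | 1 1 1 2⟩
  P = {4,6}:  v_{4} + v_{6} = v_{1} + v_{3} + 2·v_{10} — sig = ⟨2 | 1 1 2⟩
  P = {4,5}:  v_{4} + v_{5} = v_{1} + 2·v_{3} + 2·v_{6} + v_{10} — sig = ⟨2 | 1 1 2 2⟩
  P = {2,4}:  v_{2} + v_{4} = v_{1} + 2·v_{7} — sig = ⟨2 | 1 2⟩
  P = {5,7}:  v_{5} + v_{7} = v_{3} + 2·v_{6} — sig = ⟨2 | 1 2⟩
  P = {9,10}:  v_{9} + v_{10} = v_{3} + 2·v_{6} — sig = ⟨2 | 1 2⟩
  P = {4,8}:  v_{4} + v_{8} = v_{1} + 3·v_{7} — sig = ⟨2 | 1 3⟩
  P = {5,10}:  v_{5} + v_{10} = v_{3} + 3·v_{6} — sig = ⟨2 | 1 3⟩
  P = {2,3,6}:  v_{2} + v_{3} + v_{6} = 0 — sig = ⟨3 | 0⟩
  P = {2,3,5}:  v_{2} + v_{3} + v_{5} = v_{9} — sig = ⟨3 | 1⟩
  P = {3,6,8}:  v_{3} + v_{6} + v_{8} = v_{7} — sig = ⟨3 | 1⟩
  P = {3,8,10}:  v_{3} + v_{8} + v_{10} = 2·v_{7} — sig = ⟨3 | 2⟩
  P = {1,3,7,10}:  v_{1} + v_{3} + v_{7} + v_{10} = v_{4} — sig = ⟨4 | 1⟩

Hence PRS(X_Σ) =
    |P|=2: 17 collections, coeffs (), (), (1), (1), (1), (1), (1,1), (1,1), (1,1,1), (1,1,1,2), (1,1,2), (1,1,2,2), (1,2), (1,2), (1,2), (1,3), (1,3)
    |P|=3: 4 collections, coeffs (), (1), (1), (2)
    |P|=4: 1 collection, coeffs (1)


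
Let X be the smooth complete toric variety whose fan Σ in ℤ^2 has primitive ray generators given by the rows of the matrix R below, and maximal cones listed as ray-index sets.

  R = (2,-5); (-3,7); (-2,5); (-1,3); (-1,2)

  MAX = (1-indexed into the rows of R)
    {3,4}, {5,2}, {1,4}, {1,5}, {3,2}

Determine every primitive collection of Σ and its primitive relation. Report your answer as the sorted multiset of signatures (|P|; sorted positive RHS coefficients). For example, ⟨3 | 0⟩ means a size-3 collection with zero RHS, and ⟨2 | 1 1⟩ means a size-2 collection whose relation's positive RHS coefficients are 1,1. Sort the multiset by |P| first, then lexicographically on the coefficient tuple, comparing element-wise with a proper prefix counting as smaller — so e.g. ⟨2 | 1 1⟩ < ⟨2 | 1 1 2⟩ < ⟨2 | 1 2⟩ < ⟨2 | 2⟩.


Primitive collections (5):

  P={1,3}:  v_{1} + v_{3} = 0  so sig = ⟨2 | 0⟩
  P={1,2}:  v_{1} + v_{2} = v_{5}  so sig = ⟨2 | 1⟩
  P={3,5}:  v_{3} + v_{5} = v_{2}  so sig = ⟨2 | 1⟩
  P={4,5}:  v_{4} + v_{5} = v_{3}  so sig = ⟨2 | 1⟩
  P={2,4}:  v_{2} + v_{4} = 2·v_{3}  so sig = ⟨2 | 2⟩

Sorted signature multiset PRS(X):
    ⟨2 | 0⟩
    ⟨2 | 1⟩
    ⟨2 | 1⟩
    ⟨2 | 1⟩
    ⟨2 | 2⟩


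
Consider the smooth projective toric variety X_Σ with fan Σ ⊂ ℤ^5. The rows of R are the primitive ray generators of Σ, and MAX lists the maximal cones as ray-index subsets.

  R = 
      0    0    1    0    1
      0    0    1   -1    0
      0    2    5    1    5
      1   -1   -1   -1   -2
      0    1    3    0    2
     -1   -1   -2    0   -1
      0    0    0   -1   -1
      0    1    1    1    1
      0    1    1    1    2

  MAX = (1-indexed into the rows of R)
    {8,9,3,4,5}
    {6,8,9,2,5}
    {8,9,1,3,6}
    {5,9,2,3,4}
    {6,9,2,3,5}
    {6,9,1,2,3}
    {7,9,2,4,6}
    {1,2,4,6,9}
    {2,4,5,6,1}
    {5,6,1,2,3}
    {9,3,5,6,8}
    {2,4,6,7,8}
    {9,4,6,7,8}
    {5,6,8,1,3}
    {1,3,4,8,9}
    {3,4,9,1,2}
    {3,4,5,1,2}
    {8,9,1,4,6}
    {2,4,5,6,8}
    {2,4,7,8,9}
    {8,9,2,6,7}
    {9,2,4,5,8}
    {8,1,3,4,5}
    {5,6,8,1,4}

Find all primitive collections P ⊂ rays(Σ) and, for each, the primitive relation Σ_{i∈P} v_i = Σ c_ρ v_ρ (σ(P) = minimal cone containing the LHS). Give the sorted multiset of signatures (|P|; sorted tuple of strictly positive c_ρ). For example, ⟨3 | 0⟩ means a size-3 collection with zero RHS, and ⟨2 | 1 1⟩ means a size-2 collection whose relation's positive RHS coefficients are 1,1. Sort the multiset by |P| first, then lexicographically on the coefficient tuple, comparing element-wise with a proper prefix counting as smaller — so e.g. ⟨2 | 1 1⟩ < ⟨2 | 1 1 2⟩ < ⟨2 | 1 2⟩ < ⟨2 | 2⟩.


Δ(Σ) — 9 vertices, 9 min non-faces:

  P = {1,7}:  v_{1} + v_{7} = v_{2} — sig = ⟨2 | 1⟩
  P = {3,7}:  v_{3} + v_{7} = v_{2} + v_{5} + v_{9} — sig = ⟨2 | 1 1 1⟩
  P = {5,7}:  v_{5} + v_{7} = 2·v_{2} + v_{8} — sig = ⟨2 | 1 2⟩
  P = {1,2,8}:  v_{1} + v_{2} + v_{8} = v_{5} — sig = ⟨3 | 1⟩
  P = {1,5,9}:  v_{1} + v_{5} + v_{9} = v_{3} — sig = ⟨3 | 1⟩
  P = {2,3,8}:  v_{2} + v_{3} + v_{8} = 2·v_{5} + v_{9} — sig = ⟨3 | 1 2⟩
  P = {3,4,6}:  v_{3} + v_{4} + v_{6} = 2·v_{1} — sig = ⟨3 | 2⟩
  P = {4,5,6,9}:  v_{4} + v_{5} + v_{6} + v_{9} = v_{1} — sig = ⟨4 | 1⟩
  P = {2,4,6,8,9}:  v_{2} + v_{4} + v_{6} + v_{8} + v_{9} = 0 — sig = ⟨5 | 0⟩

Signatures (|P|; sorted positive RHS coefficients), sorted:
[⟨2 | 1⟩, ⟨2 | 1 1 1⟩, ⟨2 | 1 2⟩, ⟨3 | 1⟩, ⟨3 | 1⟩, ⟨3 | 1 2⟩, ⟨3 | 2⟩, ⟨4 | 1⟩, ⟨5 | 0⟩]


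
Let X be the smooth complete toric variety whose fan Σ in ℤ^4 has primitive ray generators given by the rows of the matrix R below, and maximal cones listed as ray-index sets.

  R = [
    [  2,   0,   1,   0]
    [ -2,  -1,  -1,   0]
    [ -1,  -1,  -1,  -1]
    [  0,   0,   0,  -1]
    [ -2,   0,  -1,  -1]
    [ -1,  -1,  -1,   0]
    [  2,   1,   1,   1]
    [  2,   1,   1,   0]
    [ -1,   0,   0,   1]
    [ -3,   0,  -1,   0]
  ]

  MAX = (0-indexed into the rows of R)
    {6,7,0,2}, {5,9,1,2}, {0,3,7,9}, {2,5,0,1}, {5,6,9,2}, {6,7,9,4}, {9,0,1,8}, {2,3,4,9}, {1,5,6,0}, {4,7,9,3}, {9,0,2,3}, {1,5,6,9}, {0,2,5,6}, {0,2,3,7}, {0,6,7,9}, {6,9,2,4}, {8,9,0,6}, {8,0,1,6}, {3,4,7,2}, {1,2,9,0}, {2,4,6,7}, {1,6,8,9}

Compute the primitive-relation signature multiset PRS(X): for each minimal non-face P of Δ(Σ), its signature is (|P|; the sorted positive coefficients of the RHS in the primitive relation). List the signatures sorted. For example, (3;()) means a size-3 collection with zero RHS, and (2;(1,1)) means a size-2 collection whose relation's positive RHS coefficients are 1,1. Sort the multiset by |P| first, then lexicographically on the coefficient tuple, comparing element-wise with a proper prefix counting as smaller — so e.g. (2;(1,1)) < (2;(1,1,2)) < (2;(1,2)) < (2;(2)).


Σ has 18 primitive collections:

  P = {1,7}:  v_{1} + v_{7} = 0 — sig = (2;())
  P = {0,4}:  v_{0} + v_{4} = v_{3} — sig = (2;(1))
  P = {2,8}:  v_{2} + v_{8} = v_{1} — sig = (2;(1))
  P = {3,5}:  v_{3} + v_{5} = v_{2} — sig = (2;(1))
  P = {3,6}:  v_{3} + v_{6} = v_{7} — sig = (2;(1))
  P = {4,8}:  v_{4} + v_{8} = v_{9} — sig = (2;(1))
  P = {1,4}:  v_{1} + v_{4} = v_{2} + v_{9} — sig = (2;(1,1))
  P = {3,8}:  v_{3} + v_{8} = v_{0} + v_{9} — sig = (2;(1,1))
  P = {5,7}:  v_{5} + v_{7} = v_{2} + v_{6} — sig = (2;(1,1))
  P = {1,3}:  v_{1} + v_{3} = v_{0} + v_{2} + v_{9} — sig = (2;(1,1,1))
  P = {7,8}:  v_{7} + v_{8} = v_{0} + v_{6} + v_{9} — sig = (2;(1,1,1))
  P = {4,5}:  v_{4} + v_{5} = 2·v_{2} + v_{6} + v_{9} — sig = (2;(1,1,2))
  P = {5,8}:  v_{5} + v_{8} = 2·v_{1} + v_{6} — sig = (2;(1,2))
  P = {0,5,9}:  v_{0} + v_{5} + v_{9} = v_{1} — sig = (3;(1))
  P = {1,2,6}:  v_{1} + v_{2} + v_{6} = v_{5} — sig = (3;(1))
  P = {2,7,9}:  v_{2} + v_{7} + v_{9} = v_{4} — sig = (3;(1))
  P = {0,2,6,9}:  v_{0} + v_{2} + v_{6} + v_{9} = 0 — sig = (4;())
  P = {0,1,6,9}:  v_{0} + v_{1} + v_{6} + v_{9} = v_{8} — sig = (4;(1))

Signatures (|P|; sorted positive RHS coefficients), sorted:
    |P|=2: 13 collections, coeffs (), (1), (1), (1), (1), (1), (1,1), (1,1), (1,1), (1,1,1), (1,1,1), (1,1,2), (1,2)
    |P|=3: 3 collections, coeffs (1), (1), (1)
    |P|=4: 2 collections, coeffs (), (1)
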